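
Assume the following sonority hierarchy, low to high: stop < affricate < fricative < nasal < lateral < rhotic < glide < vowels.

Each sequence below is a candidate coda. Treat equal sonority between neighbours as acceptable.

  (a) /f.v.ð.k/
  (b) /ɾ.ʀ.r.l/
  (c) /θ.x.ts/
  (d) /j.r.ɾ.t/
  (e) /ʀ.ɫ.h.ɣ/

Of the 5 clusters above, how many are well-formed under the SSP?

5

(a) /f.v.ð.k/: profile 3-3-3-1 — obeys.
(b) /ɾ.ʀ.r.l/: profile 6-6-6-5 — obeys.
(c) /θ.x.ts/: profile 3-3-2 — obeys.
(d) /j.r.ɾ.t/: profile 7-6-6-1 — obeys.
(e) /ʀ.ɫ.h.ɣ/: profile 6-5-3-3 — obeys.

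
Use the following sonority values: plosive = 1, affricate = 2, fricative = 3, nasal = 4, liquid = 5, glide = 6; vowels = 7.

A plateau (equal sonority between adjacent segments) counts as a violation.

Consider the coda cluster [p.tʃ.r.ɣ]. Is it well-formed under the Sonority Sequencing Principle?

no

/p/: plosive = 1.
/tʃ/: affricate = 2.
/r/: liquid = 5.
/ɣ/: fricative = 3.
The profile is 1-2-5-3. Between /p/ (1) and /tʃ/ (2) sonority does not fall, so the cluster violates the SSP.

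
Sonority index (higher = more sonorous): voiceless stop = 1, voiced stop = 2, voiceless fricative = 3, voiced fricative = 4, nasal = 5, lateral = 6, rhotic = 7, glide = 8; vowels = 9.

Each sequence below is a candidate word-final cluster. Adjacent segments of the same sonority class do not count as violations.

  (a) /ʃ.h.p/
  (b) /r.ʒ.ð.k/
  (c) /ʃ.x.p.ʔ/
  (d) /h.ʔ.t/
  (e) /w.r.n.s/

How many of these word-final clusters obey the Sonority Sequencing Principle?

(a) 3-3-1 → obeys
(b) 7-4-4-1 → obeys
(c) 3-3-1-1 → obeys
(d) 3-1-1 → obeys
(e) 8-7-5-3 → obeys

5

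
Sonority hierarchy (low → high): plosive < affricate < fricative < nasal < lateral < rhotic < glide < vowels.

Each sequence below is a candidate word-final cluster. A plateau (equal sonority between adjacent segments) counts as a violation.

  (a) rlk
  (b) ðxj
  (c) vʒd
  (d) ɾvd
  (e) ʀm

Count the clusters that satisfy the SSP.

3

(a) sonority 6-5-1: well-formed.
(b) sonority 3-3-7: ill-formed.
(c) sonority 3-3-1: ill-formed.
(d) sonority 6-3-1: well-formed.
(e) sonority 6-4: well-formed.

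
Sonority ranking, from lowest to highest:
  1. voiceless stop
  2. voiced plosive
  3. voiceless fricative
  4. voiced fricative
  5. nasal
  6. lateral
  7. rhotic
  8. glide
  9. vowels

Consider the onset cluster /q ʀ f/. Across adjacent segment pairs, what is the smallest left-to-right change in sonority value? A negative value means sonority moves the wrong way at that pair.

-4

/q/: voiceless stop = 1.
/ʀ/: rhotic = 7.
/f/: voiceless fricative = 3.
/q/→/ʀ/: change +6.
/ʀ/→/f/: change -4.
Minimum = -4.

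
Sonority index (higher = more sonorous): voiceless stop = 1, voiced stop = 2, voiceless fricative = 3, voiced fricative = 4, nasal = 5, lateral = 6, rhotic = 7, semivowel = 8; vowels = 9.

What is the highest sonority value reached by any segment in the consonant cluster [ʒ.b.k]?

4

/ʒ/ — voiced fricative, sonority 4.
/b/ — voiced stop, sonority 2.
/k/ — voiceless stop, sonority 1.
The maximum is 4.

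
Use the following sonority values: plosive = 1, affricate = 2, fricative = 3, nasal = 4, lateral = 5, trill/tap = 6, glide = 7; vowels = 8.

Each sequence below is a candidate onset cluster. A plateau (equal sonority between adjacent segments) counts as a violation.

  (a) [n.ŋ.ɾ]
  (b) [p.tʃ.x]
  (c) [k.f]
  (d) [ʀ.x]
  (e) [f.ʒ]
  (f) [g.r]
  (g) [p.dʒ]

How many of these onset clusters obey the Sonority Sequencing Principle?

4

(a) [n.ŋ.ɾ]: profile 4-4-6 — violates.
(b) [p.tʃ.x]: profile 1-2-3 — obeys.
(c) [k.f]: profile 1-3 — obeys.
(d) [ʀ.x]: profile 6-3 — violates.
(e) [f.ʒ]: profile 3-3 — violates.
(f) [g.r]: profile 1-6 — obeys.
(g) [p.dʒ]: profile 1-2 — obeys.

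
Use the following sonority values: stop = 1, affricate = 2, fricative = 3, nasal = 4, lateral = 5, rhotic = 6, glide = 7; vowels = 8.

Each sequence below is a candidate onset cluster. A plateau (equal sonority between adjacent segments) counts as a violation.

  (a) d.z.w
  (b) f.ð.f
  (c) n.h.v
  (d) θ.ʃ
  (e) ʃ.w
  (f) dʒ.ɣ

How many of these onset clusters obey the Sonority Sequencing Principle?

3

(a) 1-3-7 → obeys
(b) 3-3-3 → violates
(c) 4-3-3 → violates
(d) 3-3 → violates
(e) 3-7 → obeys
(f) 2-3 → obeys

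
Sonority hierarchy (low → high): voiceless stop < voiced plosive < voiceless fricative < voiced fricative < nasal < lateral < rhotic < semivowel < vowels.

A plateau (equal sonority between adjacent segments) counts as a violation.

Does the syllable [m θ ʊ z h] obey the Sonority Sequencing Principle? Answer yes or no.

no

Onset: /m/ is a nasal (sonority 5), /θ/ is a voiceless fricative (sonority 3); then the nucleus /ʊ/ (sonority 9).
Onset profile 5-3-9 — does not strictly rise throughout.
Coda: /z/ is a voiced fricative (sonority 4), /h/ is a voiceless fricative (sonority 3).
Coda profile 9-4-3 — falls from the nucleus.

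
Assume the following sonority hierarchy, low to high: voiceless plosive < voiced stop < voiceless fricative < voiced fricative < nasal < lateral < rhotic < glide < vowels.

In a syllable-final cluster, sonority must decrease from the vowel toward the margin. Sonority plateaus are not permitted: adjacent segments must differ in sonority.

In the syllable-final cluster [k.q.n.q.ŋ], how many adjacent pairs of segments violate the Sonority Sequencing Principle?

3

/k/ is a voiceless plosive (sonority 1).
/q/ is a voiceless plosive (sonority 1).
/n/ is a nasal (sonority 5).
/q/ is a voiceless plosive (sonority 1).
/ŋ/ is a nasal (sonority 5).
/k/→/q/: 1→1 (plateau) — violation.
/q/→/n/: 1→5 (does not fall) — violation.
/n/→/q/: 5→1 (falls) — ok.
/q/→/ŋ/: 1→5 (does not fall) — violation.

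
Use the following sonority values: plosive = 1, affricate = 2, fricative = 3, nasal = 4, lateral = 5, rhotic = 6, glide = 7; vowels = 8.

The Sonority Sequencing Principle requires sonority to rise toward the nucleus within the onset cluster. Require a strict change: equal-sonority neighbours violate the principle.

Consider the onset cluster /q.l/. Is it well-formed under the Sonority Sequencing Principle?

/q/ is a plosive (sonority 1).
/l/ is a lateral (sonority 5).
The profile 1-5 strictly rises, so the onset cluster satisfies the SSP.

yes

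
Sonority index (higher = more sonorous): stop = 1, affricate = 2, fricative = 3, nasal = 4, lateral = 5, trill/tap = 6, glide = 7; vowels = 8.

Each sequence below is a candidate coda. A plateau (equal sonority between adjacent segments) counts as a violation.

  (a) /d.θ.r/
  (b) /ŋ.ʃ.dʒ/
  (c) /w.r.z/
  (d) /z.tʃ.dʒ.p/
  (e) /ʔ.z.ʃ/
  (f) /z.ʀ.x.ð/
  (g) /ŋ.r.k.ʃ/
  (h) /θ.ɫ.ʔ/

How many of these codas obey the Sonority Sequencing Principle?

2

(a) 1-3-6 → violates
(b) 4-3-2 → obeys
(c) 7-6-3 → obeys
(d) 3-2-2-1 → violates
(e) 1-3-3 → violates
(f) 3-6-3-3 → violates
(g) 4-6-1-3 → violates
(h) 3-5-1 → violates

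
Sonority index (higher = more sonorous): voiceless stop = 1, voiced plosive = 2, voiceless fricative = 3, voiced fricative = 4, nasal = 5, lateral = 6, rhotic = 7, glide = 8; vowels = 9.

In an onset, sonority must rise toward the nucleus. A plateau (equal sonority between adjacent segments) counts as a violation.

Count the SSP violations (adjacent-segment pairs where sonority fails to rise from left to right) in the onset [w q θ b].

2

/w/ is a glide (sonority 8).
/q/ is a voiceless stop (sonority 1).
/θ/ is a voiceless fricative (sonority 3).
/b/ is a voiced plosive (sonority 2).
/w/→/q/: 8→1 (does not rise) — violation.
/q/→/θ/: 1→3 (rises) — ok.
/θ/→/b/: 3→2 (does not rise) — violation.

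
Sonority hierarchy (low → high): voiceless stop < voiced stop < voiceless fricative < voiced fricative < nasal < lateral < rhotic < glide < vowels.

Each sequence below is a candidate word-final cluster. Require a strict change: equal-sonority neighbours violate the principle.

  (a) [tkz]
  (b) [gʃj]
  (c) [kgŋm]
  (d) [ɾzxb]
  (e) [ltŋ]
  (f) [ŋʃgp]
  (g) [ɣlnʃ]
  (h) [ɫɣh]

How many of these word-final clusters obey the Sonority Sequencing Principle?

3

(a) [tkz]: profile 1-1-4 — violates.
(b) [gʃj]: profile 2-3-8 — violates.
(c) [kgŋm]: profile 1-2-5-5 — violates.
(d) [ɾzxb]: profile 7-4-3-2 — obeys.
(e) [ltŋ]: profile 6-1-5 — violates.
(f) [ŋʃgp]: profile 5-3-2-1 — obeys.
(g) [ɣlnʃ]: profile 4-6-5-3 — violates.
(h) [ɫɣh]: profile 6-4-3 — obeys.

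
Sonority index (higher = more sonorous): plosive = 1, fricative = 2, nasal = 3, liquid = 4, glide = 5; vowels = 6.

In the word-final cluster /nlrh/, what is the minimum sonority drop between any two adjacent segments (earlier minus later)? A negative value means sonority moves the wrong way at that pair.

-1

/n/: nasal = 3.
/l/: liquid = 4.
/r/: liquid = 4.
/h/: fricative = 2.
/n/→/l/: change -1.
/l/→/r/: change +0.
/r/→/h/: change +2.
Minimum = -1.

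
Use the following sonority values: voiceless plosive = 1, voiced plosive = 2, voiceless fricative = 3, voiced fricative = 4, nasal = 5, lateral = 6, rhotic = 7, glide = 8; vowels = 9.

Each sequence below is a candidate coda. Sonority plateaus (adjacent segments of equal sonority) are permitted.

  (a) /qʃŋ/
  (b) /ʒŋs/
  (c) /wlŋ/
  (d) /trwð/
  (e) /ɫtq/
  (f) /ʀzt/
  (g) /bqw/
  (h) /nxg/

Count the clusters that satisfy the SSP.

4

(a) sonority 1-3-5: ill-formed.
(b) sonority 4-5-3: ill-formed.
(c) sonority 8-6-5: well-formed.
(d) sonority 1-7-8-4: ill-formed.
(e) sonority 6-1-1: well-formed.
(f) sonority 7-4-1: well-formed.
(g) sonority 2-1-8: ill-formed.
(h) sonority 5-3-2: well-formed.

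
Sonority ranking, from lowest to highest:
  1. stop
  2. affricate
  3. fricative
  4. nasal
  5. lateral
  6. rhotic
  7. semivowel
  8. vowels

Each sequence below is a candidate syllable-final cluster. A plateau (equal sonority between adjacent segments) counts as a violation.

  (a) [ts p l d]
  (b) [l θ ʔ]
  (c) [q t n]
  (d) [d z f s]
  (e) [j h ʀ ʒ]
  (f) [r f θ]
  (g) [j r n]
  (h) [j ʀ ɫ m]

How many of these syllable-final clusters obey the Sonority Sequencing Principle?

3

(a) 2-1-5-1 → violates
(b) 5-3-1 → obeys
(c) 1-1-4 → violates
(d) 1-3-3-3 → violates
(e) 7-3-6-3 → violates
(f) 6-3-3 → violates
(g) 7-6-4 → obeys
(h) 7-6-5-4 → obeys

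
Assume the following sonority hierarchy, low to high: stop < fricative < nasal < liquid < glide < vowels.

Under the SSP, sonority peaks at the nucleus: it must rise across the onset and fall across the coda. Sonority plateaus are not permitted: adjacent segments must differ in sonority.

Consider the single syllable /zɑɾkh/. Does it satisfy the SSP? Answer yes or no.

no

Onset: /z/ is a fricative (sonority 2); then the nucleus /ɑ/ (sonority 6).
Onset profile 2-6 — rises to the nucleus.
Coda: /ɾ/ is a liquid (sonority 4), /k/ is a stop (sonority 1), /h/ is a fricative (sonority 2).
Coda profile 6-4-1-2 — does not strictly fall throughout.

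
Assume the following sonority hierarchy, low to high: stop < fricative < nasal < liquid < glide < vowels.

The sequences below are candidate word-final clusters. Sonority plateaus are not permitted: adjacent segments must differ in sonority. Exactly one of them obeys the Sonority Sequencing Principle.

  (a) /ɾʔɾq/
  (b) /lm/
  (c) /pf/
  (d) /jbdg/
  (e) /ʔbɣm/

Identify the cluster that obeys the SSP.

b

(a) 4-1-4-1 → violates
(b) 4-3 → obeys
(c) 1-2 → violates
(d) 5-1-1-1 → violates
(e) 1-1-2-3 → violates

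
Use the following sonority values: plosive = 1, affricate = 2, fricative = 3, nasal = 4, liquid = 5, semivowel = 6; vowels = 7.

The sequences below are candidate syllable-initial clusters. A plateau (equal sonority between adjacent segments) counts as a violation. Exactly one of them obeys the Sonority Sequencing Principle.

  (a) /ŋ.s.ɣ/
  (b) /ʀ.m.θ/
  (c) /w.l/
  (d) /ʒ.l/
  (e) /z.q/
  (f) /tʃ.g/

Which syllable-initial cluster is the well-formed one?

(a) sonority 4-3-3: ill-formed.
(b) sonority 5-4-3: ill-formed.
(c) sonority 6-5: ill-formed.
(d) sonority 3-5: well-formed.
(e) sonority 3-1: ill-formed.
(f) sonority 2-1: ill-formed.

d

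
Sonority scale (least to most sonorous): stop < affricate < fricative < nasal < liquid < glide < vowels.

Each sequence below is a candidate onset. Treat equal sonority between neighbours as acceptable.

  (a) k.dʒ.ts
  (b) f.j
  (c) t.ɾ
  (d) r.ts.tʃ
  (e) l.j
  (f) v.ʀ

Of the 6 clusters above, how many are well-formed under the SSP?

(a) k.dʒ.ts: profile 1-2-2 — obeys.
(b) f.j: profile 3-6 — obeys.
(c) t.ɾ: profile 1-5 — obeys.
(d) r.ts.tʃ: profile 5-2-2 — violates.
(e) l.j: profile 5-6 — obeys.
(f) v.ʀ: profile 3-5 — obeys.

5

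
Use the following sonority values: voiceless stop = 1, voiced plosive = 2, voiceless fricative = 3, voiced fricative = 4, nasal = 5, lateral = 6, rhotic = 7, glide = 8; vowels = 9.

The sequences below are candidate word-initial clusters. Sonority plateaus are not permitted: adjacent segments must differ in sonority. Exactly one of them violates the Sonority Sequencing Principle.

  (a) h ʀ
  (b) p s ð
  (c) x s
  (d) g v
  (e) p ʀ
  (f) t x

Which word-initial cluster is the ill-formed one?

c

(a) 3-7 → obeys
(b) 1-3-4 → obeys
(c) 3-3 → violates
(d) 2-4 → obeys
(e) 1-7 → obeys
(f) 1-3 → obeys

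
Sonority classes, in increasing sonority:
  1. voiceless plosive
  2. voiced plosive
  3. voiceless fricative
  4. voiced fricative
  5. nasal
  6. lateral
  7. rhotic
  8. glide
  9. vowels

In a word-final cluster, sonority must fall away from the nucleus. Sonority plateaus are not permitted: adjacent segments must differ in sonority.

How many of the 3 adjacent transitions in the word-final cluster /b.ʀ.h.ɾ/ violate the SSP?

2

/b/: voiced plosive = 2.
/ʀ/: rhotic = 7.
/h/: voiceless fricative = 3.
/ɾ/: rhotic = 7.
/b/→/ʀ/: 2→7 (does not fall) — violation.
/ʀ/→/h/: 7→3 (falls) — ok.
/h/→/ɾ/: 3→7 (does not fall) — violation.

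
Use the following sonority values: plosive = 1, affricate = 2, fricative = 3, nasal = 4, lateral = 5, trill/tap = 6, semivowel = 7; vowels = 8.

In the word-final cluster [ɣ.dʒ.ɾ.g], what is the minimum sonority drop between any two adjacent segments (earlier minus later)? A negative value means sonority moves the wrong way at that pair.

-4

/ɣ/: fricative = 3.
/dʒ/: affricate = 2.
/ɾ/: trill/tap = 6.
/g/: plosive = 1.
/ɣ/→/dʒ/: change +1.
/dʒ/→/ɾ/: change -4.
/ɾ/→/g/: change +5.
Minimum = -4.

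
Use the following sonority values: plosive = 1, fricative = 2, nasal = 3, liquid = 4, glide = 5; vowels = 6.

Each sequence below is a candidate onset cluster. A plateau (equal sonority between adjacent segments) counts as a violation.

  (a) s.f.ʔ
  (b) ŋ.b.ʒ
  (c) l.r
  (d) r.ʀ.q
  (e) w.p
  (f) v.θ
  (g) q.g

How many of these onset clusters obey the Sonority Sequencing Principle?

0

(a) sonority 2-2-1: ill-formed.
(b) sonority 3-1-2: ill-formed.
(c) sonority 4-4: ill-formed.
(d) sonority 4-4-1: ill-formed.
(e) sonority 5-1: ill-formed.
(f) sonority 2-2: ill-formed.
(g) sonority 1-1: ill-formed.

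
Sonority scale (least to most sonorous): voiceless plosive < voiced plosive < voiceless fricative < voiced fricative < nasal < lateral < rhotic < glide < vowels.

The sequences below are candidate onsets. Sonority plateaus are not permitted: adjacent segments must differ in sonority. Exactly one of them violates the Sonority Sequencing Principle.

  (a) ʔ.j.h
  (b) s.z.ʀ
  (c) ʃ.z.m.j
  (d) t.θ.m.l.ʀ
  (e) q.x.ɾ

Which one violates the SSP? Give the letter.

(a) 1-8-3 → violates
(b) 3-4-7 → obeys
(c) 3-4-5-8 → obeys
(d) 1-3-5-6-7 → obeys
(e) 1-3-7 → obeys

a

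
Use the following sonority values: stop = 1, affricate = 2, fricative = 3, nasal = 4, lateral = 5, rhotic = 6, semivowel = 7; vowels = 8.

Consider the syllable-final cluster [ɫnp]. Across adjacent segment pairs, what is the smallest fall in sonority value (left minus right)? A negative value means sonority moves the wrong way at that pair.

/ɫ/ — lateral, sonority 5.
/n/ — nasal, sonority 4.
/p/ — stop, sonority 1.
/ɫ/→/n/: change +1.
/n/→/p/: change +3.
Minimum = 1.

1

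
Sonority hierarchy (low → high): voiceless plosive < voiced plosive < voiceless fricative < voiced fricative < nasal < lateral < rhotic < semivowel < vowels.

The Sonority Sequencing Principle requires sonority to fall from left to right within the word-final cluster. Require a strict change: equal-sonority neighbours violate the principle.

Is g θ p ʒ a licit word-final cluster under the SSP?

/g/ — voiced plosive, sonority 2.
/θ/ — voiceless fricative, sonority 3.
/p/ — voiceless plosive, sonority 1.
/ʒ/ — voiced fricative, sonority 4.
The profile is 2-3-1-4. Between /g/ (2) and /θ/ (3) sonority does not fall, so the cluster violates the SSP.

no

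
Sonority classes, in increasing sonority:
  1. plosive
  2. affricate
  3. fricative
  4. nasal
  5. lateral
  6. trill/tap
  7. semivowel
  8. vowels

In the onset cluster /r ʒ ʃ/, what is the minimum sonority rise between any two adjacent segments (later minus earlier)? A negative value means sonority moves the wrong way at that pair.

/r/ — trill/tap, sonority 6.
/ʒ/ — fricative, sonority 3.
/ʃ/ — fricative, sonority 3.
/r/→/ʒ/: change -3.
/ʒ/→/ʃ/: change +0.
Minimum = -3.

-3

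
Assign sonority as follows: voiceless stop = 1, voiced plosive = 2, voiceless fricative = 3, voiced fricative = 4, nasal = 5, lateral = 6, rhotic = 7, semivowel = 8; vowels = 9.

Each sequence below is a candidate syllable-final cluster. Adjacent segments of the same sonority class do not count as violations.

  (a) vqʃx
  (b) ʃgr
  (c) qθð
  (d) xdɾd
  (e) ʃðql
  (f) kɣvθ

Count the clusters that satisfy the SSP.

0

(a) vqʃx: profile 4-1-3-3 — violates.
(b) ʃgr: profile 3-2-7 — violates.
(c) qθð: profile 1-3-4 — violates.
(d) xdɾd: profile 3-2-7-2 — violates.
(e) ʃðql: profile 3-4-1-6 — violates.
(f) kɣvθ: profile 1-4-4-3 — violates.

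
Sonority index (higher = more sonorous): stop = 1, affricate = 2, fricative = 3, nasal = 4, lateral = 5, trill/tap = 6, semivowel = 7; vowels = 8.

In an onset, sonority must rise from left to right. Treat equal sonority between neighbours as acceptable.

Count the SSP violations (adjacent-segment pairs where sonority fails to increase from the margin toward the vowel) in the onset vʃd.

/v/ — fricative, sonority 3.
/ʃ/ — fricative, sonority 3.
/d/ — stop, sonority 1.
/v/→/ʃ/: 3→3 (plateau, allowed) — ok.
/ʃ/→/d/: 3→1 (does not rise) — violation.

1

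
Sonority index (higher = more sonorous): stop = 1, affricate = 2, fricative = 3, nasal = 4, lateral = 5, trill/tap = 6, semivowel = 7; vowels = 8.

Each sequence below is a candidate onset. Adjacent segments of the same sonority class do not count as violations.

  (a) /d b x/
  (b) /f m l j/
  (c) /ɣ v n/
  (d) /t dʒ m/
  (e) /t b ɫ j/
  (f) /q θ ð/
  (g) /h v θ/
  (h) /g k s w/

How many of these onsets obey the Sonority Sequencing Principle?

8

(a) /d b x/: profile 1-1-3 — obeys.
(b) /f m l j/: profile 3-4-5-7 — obeys.
(c) /ɣ v n/: profile 3-3-4 — obeys.
(d) /t dʒ m/: profile 1-2-4 — obeys.
(e) /t b ɫ j/: profile 1-1-5-7 — obeys.
(f) /q θ ð/: profile 1-3-3 — obeys.
(g) /h v θ/: profile 3-3-3 — obeys.
(h) /g k s w/: profile 1-1-3-7 — obeys.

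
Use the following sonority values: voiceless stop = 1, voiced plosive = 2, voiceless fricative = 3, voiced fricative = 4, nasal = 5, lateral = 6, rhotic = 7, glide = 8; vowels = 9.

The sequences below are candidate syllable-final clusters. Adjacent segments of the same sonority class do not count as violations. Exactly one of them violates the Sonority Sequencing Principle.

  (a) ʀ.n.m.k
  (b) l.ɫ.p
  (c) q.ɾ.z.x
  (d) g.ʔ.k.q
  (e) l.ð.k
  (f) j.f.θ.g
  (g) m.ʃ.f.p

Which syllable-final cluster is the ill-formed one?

c

(a) 7-5-5-1 → obeys
(b) 6-6-1 → obeys
(c) 1-7-4-3 → violates
(d) 2-1-1-1 → obeys
(e) 6-4-1 → obeys
(f) 8-3-3-2 → obeys
(g) 5-3-3-1 → obeys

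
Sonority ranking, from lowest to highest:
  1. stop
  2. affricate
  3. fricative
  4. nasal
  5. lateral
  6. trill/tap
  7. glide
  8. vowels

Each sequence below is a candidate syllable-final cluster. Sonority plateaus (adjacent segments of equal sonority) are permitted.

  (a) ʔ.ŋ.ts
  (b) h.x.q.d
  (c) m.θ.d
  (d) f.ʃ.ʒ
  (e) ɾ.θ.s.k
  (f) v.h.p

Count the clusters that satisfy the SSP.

5

(a) sonority 1-4-2: ill-formed.
(b) sonority 3-3-1-1: well-formed.
(c) sonority 4-3-1: well-formed.
(d) sonority 3-3-3: well-formed.
(e) sonority 6-3-3-1: well-formed.
(f) sonority 3-3-1: well-formed.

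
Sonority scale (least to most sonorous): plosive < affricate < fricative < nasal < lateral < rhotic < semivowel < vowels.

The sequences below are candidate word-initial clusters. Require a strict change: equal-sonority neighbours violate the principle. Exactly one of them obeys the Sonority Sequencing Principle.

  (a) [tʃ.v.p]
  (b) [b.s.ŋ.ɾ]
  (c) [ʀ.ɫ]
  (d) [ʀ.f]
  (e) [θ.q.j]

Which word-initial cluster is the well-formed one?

b

(a) 2-3-1 → violates
(b) 1-3-4-6 → obeys
(c) 6-5 → violates
(d) 6-3 → violates
(e) 3-1-7 → violates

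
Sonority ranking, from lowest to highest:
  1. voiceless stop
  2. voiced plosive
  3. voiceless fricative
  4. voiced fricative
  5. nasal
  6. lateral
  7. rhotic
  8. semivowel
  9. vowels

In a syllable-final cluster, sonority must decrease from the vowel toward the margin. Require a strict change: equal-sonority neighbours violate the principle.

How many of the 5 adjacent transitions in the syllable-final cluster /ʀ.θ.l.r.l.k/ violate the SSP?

2

/ʀ/ — rhotic, sonority 7.
/θ/ — voiceless fricative, sonority 3.
/l/ — lateral, sonority 6.
/r/ — rhotic, sonority 7.
/l/ — lateral, sonority 6.
/k/ — voiceless stop, sonority 1.
/ʀ/→/θ/: 7→3 (falls) — ok.
/θ/→/l/: 3→6 (does not fall) — violation.
/l/→/r/: 6→7 (does not fall) — violation.
/r/→/l/: 7→6 (falls) — ok.
/l/→/k/: 6→1 (falls) — ok.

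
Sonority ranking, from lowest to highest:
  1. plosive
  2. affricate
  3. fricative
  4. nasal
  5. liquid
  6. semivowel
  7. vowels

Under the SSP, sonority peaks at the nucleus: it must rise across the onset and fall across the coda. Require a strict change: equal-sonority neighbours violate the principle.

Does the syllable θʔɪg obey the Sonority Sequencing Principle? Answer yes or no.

Onset: /θ/ is a fricative (sonority 3), /ʔ/ is a plosive (sonority 1); then the nucleus /ɪ/ (sonority 7).
Onset profile 3-1-7 — does not strictly rise throughout.
Coda: /g/ is a plosive (sonority 1).
Coda profile 7-1 — falls from the nucleus.

no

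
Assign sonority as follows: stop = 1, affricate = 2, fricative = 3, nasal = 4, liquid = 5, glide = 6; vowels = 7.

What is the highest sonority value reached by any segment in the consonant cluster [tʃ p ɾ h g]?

5

/tʃ/: affricate = 2.
/p/: stop = 1.
/ɾ/: liquid = 5.
/h/: fricative = 3.
/g/: stop = 1.
The maximum is 5.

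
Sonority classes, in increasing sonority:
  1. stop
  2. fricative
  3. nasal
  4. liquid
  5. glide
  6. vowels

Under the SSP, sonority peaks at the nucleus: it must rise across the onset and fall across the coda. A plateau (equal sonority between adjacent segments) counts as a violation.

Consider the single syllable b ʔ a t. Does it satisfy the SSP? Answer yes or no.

Onset: /b/ is a stop (sonority 1), /ʔ/ is a stop (sonority 1); then the nucleus /a/ (sonority 6).
Onset profile 1-1-6 — does not strictly rise throughout.
Coda: /t/ is a stop (sonority 1).
Coda profile 6-1 — falls from the nucleus.

no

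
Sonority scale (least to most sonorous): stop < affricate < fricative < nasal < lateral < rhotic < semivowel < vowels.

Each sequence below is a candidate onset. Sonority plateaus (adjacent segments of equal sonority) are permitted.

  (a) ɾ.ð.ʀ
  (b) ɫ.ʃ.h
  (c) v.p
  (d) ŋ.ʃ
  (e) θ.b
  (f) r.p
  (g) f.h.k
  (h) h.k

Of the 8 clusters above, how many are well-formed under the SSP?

0

(a) ɾ.ð.ʀ: profile 6-3-6 — violates.
(b) ɫ.ʃ.h: profile 5-3-3 — violates.
(c) v.p: profile 3-1 — violates.
(d) ŋ.ʃ: profile 4-3 — violates.
(e) θ.b: profile 3-1 — violates.
(f) r.p: profile 6-1 — violates.
(g) f.h.k: profile 3-3-1 — violates.
(h) h.k: profile 3-1 — violates.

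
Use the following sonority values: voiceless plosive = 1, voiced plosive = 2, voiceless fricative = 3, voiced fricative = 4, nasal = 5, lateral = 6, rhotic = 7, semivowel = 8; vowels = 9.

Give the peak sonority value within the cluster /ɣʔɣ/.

/ɣ/ — voiced fricative, sonority 4.
/ʔ/ — voiceless plosive, sonority 1.
/ɣ/ — voiced fricative, sonority 4.
The maximum is 4.

4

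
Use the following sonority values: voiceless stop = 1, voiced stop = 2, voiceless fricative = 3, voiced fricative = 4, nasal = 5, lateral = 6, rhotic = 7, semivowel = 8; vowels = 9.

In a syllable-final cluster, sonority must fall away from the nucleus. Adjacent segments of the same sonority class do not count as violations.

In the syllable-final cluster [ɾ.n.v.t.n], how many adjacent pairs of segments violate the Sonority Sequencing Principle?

/ɾ/: rhotic = 7.
/n/: nasal = 5.
/v/: voiced fricative = 4.
/t/: voiceless stop = 1.
/n/: nasal = 5.
/ɾ/→/n/: 7→5 (falls) — ok.
/n/→/v/: 5→4 (falls) — ok.
/v/→/t/: 4→1 (falls) — ok.
/t/→/n/: 1→5 (does not fall) — violation.

1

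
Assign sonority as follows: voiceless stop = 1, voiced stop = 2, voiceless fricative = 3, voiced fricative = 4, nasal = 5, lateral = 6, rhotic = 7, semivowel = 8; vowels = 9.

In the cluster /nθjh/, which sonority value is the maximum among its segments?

/n/: nasal = 5.
/θ/: voiceless fricative = 3.
/j/: semivowel = 8.
/h/: voiceless fricative = 3.
The maximum is 8.

8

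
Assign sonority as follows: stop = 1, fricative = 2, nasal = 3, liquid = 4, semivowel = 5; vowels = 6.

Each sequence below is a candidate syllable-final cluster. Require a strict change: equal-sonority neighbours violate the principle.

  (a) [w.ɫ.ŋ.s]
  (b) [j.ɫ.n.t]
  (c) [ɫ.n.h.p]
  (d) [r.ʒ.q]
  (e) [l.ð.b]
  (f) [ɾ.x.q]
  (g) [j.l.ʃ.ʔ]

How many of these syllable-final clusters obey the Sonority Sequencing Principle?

7

(a) sonority 5-4-3-2: well-formed.
(b) sonority 5-4-3-1: well-formed.
(c) sonority 4-3-2-1: well-formed.
(d) sonority 4-2-1: well-formed.
(e) sonority 4-2-1: well-formed.
(f) sonority 4-2-1: well-formed.
(g) sonority 5-4-2-1: well-formed.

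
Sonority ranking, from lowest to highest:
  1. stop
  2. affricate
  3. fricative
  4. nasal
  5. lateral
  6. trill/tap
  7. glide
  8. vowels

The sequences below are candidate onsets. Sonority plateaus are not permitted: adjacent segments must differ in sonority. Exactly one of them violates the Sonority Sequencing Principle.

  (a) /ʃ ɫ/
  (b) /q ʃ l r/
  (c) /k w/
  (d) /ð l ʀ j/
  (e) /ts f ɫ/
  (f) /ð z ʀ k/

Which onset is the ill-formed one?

(a) /ʃ ɫ/: profile 3-5 — obeys.
(b) /q ʃ l r/: profile 1-3-5-6 — obeys.
(c) /k w/: profile 1-7 — obeys.
(d) /ð l ʀ j/: profile 3-5-6-7 — obeys.
(e) /ts f ɫ/: profile 2-3-5 — obeys.
(f) /ð z ʀ k/: profile 3-3-6-1 — violates.

f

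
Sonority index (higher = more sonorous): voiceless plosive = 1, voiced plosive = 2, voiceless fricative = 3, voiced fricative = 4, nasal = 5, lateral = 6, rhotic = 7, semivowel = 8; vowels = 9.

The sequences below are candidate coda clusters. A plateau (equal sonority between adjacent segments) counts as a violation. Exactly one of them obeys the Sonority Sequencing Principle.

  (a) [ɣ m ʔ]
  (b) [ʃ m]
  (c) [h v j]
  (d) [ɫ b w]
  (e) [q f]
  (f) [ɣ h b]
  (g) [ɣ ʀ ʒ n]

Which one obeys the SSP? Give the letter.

(a) 4-5-1 → violates
(b) 3-5 → violates
(c) 3-4-8 → violates
(d) 6-2-8 → violates
(e) 1-3 → violates
(f) 4-3-2 → obeys
(g) 4-7-4-5 → violates

f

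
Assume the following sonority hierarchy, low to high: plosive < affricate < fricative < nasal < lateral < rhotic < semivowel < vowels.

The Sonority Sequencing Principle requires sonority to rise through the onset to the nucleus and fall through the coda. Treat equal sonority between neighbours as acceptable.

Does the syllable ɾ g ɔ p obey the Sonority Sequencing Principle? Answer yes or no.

no

Onset: /ɾ/ is a rhotic (sonority 6), /g/ is a plosive (sonority 1); then the nucleus /ɔ/ (sonority 8).
Onset profile 6-1-8 — does not rise throughout.
Coda: /p/ is a plosive (sonority 1).
Coda profile 8-1 — falls from the nucleus.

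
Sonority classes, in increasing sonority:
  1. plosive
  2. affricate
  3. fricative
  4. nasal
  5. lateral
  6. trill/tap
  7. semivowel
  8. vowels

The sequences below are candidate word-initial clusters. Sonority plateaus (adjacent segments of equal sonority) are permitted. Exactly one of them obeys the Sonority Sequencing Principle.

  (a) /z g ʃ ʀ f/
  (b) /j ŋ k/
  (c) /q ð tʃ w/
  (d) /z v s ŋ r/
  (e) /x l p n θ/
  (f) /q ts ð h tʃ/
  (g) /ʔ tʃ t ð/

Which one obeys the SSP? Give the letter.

d

(a) /z g ʃ ʀ f/: profile 3-1-3-6-3 — violates.
(b) /j ŋ k/: profile 7-4-1 — violates.
(c) /q ð tʃ w/: profile 1-3-2-7 — violates.
(d) /z v s ŋ r/: profile 3-3-3-4-6 — obeys.
(e) /x l p n θ/: profile 3-5-1-4-3 — violates.
(f) /q ts ð h tʃ/: profile 1-2-3-3-2 — violates.
(g) /ʔ tʃ t ð/: profile 1-2-1-3 — violates.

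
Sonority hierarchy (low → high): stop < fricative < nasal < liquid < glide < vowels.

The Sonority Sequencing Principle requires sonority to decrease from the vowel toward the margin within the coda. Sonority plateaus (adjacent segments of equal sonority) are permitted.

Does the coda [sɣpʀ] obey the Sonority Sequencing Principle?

no

/s/ is a fricative (sonority 2).
/ɣ/ is a fricative (sonority 2).
/p/ is a stop (sonority 1).
/ʀ/ is a liquid (sonority 4).
The profile is 2-2-1-4. Between /p/ (1) and /ʀ/ (4) sonority does not fall, so the cluster violates the SSP.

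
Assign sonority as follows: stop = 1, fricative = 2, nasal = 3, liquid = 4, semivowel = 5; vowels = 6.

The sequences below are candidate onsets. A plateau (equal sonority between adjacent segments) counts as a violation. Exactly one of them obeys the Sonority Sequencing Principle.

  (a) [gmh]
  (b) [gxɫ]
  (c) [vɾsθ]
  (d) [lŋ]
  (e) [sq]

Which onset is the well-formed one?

(a) [gmh]: profile 1-3-2 — violates.
(b) [gxɫ]: profile 1-2-4 — obeys.
(c) [vɾsθ]: profile 2-4-2-2 — violates.
(d) [lŋ]: profile 4-3 — violates.
(e) [sq]: profile 2-1 — violates.

b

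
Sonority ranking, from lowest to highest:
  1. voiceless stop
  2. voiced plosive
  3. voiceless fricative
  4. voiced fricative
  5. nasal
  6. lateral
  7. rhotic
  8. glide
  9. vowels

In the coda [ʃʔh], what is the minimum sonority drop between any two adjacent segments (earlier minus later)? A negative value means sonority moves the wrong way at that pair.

-2

/ʃ/ — voiceless fricative, sonority 3.
/ʔ/ — voiceless stop, sonority 1.
/h/ — voiceless fricative, sonority 3.
/ʃ/→/ʔ/: change +2.
/ʔ/→/h/: change -2.
Minimum = -2.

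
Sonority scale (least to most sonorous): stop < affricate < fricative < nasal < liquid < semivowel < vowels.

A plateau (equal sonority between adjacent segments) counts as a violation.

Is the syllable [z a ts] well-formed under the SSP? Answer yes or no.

Onset: /z/ is a fricative (sonority 3); then the nucleus /a/ (sonority 7).
Onset profile 3-7 — rises to the nucleus.
Coda: /ts/ is an affricate (sonority 2).
Coda profile 7-2 — falls from the nucleus.

yes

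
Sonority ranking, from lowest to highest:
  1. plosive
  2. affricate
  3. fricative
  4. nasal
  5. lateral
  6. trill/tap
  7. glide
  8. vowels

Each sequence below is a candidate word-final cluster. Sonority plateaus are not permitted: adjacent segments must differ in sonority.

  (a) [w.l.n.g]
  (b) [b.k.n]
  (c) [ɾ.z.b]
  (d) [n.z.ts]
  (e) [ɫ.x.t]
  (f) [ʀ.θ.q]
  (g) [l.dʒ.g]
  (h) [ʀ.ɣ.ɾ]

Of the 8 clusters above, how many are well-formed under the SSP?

6

(a) 7-5-4-1 → obeys
(b) 1-1-4 → violates
(c) 6-3-1 → obeys
(d) 4-3-2 → obeys
(e) 5-3-1 → obeys
(f) 6-3-1 → obeys
(g) 5-2-1 → obeys
(h) 6-3-6 → violates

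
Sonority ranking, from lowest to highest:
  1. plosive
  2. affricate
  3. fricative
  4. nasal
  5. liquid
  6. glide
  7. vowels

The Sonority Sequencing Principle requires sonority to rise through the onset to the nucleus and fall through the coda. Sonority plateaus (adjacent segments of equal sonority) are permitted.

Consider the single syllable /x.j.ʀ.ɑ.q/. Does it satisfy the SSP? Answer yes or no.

Onset: /x/ is a fricative (sonority 3), /j/ is a glide (sonority 6), /ʀ/ is a liquid (sonority 5); then the nucleus /ɑ/ (sonority 7).
Onset profile 3-6-5-7 — does not rise throughout.
Coda: /q/ is a plosive (sonority 1).
Coda profile 7-1 — falls from the nucleus.

no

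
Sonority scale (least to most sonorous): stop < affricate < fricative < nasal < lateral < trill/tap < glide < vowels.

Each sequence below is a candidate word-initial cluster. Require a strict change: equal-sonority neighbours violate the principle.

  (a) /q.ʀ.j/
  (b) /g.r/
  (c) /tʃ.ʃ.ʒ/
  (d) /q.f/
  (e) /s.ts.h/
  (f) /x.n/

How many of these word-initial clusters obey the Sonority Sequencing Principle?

(a) sonority 1-6-7: well-formed.
(b) sonority 1-6: well-formed.
(c) sonority 2-3-3: ill-formed.
(d) sonority 1-3: well-formed.
(e) sonority 3-2-3: ill-formed.
(f) sonority 3-4: well-formed.

4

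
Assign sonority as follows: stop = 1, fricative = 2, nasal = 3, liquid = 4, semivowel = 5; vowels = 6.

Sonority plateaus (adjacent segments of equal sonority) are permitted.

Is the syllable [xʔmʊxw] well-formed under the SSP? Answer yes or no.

Onset: /x/ is a fricative (sonority 2), /ʔ/ is a stop (sonority 1), /m/ is a nasal (sonority 3); then the nucleus /ʊ/ (sonority 6).
Onset profile 2-1-3-6 — does not rise throughout.
Coda: /x/ is a fricative (sonority 2), /w/ is a semivowel (sonority 5).
Coda profile 6-2-5 — does not fall throughout.

no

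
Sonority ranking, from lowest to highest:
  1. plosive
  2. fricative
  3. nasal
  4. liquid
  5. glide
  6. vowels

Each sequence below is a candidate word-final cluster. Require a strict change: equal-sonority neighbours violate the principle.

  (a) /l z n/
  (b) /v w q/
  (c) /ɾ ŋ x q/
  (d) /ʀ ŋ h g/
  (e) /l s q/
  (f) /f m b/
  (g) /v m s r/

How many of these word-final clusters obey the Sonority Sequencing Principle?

(a) /l z n/: profile 4-2-3 — violates.
(b) /v w q/: profile 2-5-1 — violates.
(c) /ɾ ŋ x q/: profile 4-3-2-1 — obeys.
(d) /ʀ ŋ h g/: profile 4-3-2-1 — obeys.
(e) /l s q/: profile 4-2-1 — obeys.
(f) /f m b/: profile 2-3-1 — violates.
(g) /v m s r/: profile 2-3-2-4 — violates.

3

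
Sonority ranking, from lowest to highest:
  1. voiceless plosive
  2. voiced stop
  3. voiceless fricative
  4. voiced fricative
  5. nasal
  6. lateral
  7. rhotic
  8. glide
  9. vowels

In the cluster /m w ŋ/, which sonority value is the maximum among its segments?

/m/: nasal = 5.
/w/: glide = 8.
/ŋ/: nasal = 5.
The maximum is 8.

8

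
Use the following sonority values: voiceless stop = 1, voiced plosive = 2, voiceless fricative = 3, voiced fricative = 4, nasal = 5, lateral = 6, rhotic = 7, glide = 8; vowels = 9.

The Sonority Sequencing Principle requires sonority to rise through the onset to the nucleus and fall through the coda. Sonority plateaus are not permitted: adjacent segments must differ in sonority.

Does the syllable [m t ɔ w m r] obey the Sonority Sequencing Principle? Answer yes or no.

no

Onset: /m/ is a nasal (sonority 5), /t/ is a voiceless stop (sonority 1); then the nucleus /ɔ/ (sonority 9).
Onset profile 5-1-9 — does not strictly rise throughout.
Coda: /w/ is a glide (sonority 8), /m/ is a nasal (sonority 5), /r/ is a rhotic (sonority 7).
Coda profile 9-8-5-7 — does not strictly fall throughout.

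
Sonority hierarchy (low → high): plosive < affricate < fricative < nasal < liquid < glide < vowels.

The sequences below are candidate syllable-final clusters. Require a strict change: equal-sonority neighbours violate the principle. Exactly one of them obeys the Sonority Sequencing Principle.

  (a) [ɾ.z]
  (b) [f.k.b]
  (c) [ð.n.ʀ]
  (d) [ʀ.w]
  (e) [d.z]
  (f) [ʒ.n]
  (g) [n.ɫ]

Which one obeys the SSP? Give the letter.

a

(a) [ɾ.z]: profile 5-3 — obeys.
(b) [f.k.b]: profile 3-1-1 — violates.
(c) [ð.n.ʀ]: profile 3-4-5 — violates.
(d) [ʀ.w]: profile 5-6 — violates.
(e) [d.z]: profile 1-3 — violates.
(f) [ʒ.n]: profile 3-4 — violates.
(g) [n.ɫ]: profile 4-5 — violates.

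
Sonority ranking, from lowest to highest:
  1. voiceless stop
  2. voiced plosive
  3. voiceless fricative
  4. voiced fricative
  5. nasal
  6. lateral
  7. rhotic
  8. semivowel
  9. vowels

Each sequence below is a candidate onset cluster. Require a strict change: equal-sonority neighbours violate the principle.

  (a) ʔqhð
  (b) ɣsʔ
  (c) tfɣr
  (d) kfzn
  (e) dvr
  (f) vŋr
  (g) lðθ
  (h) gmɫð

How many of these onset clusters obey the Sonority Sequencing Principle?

4

(a) 1-1-3-4 → violates
(b) 4-3-1 → violates
(c) 1-3-4-7 → obeys
(d) 1-3-4-5 → obeys
(e) 2-4-7 → obeys
(f) 4-5-7 → obeys
(g) 6-4-3 → violates
(h) 2-5-6-4 → violates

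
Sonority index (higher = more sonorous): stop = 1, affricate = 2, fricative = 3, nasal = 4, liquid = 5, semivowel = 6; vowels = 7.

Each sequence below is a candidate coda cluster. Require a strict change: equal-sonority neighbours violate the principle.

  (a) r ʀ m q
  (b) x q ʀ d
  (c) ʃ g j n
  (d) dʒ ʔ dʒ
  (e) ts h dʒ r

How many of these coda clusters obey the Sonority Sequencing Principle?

0

(a) 5-5-4-1 → violates
(b) 3-1-5-1 → violates
(c) 3-1-6-4 → violates
(d) 2-1-2 → violates
(e) 2-3-2-5 → violates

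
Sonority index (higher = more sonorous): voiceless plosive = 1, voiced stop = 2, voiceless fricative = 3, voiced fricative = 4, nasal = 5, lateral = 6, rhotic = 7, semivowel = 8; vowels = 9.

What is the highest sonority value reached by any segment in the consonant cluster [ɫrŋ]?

7

/ɫ/ is a lateral (sonority 6).
/r/ is a rhotic (sonority 7).
/ŋ/ is a nasal (sonority 5).
The maximum is 7.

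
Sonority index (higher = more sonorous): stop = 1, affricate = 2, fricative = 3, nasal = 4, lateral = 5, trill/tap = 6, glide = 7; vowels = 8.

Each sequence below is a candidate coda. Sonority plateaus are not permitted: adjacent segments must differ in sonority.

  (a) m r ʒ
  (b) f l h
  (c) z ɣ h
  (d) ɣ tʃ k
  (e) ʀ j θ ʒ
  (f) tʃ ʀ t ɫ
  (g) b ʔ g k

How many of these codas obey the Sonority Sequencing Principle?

1

(a) m r ʒ: profile 4-6-3 — violates.
(b) f l h: profile 3-5-3 — violates.
(c) z ɣ h: profile 3-3-3 — violates.
(d) ɣ tʃ k: profile 3-2-1 — obeys.
(e) ʀ j θ ʒ: profile 6-7-3-3 — violates.
(f) tʃ ʀ t ɫ: profile 2-6-1-5 — violates.
(g) b ʔ g k: profile 1-1-1-1 — violates.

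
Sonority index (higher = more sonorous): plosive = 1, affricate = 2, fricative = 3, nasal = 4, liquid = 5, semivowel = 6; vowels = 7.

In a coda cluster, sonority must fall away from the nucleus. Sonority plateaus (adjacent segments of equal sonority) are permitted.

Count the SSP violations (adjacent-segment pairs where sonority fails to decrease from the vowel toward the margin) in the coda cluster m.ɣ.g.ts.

1

/m/ — nasal, sonority 4.
/ɣ/ — fricative, sonority 3.
/g/ — plosive, sonority 1.
/ts/ — affricate, sonority 2.
/m/→/ɣ/: 4→3 (falls) — ok.
/ɣ/→/g/: 3→1 (falls) — ok.
/g/→/ts/: 1→2 (does not fall) — violation.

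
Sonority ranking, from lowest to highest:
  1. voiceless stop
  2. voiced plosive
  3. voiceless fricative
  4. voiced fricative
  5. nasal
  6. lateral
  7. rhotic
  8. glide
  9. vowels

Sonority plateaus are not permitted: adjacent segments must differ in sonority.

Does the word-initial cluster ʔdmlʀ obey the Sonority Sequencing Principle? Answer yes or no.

yes

/ʔ/ — voiceless stop, sonority 1.
/d/ — voiced plosive, sonority 2.
/m/ — nasal, sonority 5.
/l/ — lateral, sonority 6.
/ʀ/ — rhotic, sonority 7.
The profile 1-2-5-6-7 strictly rises, so the word-initial cluster satisfies the SSP.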